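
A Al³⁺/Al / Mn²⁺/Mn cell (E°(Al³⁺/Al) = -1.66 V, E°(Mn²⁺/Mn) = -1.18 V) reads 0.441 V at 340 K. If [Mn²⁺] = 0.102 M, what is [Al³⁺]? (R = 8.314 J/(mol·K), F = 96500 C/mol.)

From the Nernst equation, ln Q = nF(E° − E)/RT = 6×96500×(0.48 − 0.441)/(8.314×340) = 7.988, so Q = 2950.
With Q = [Al³⁺]^2/[Mn²⁺]^3 and the known concentrations, [Al³⁺]^2 in the numerator gives [Al³⁺] = 1.8 M.

1.8 M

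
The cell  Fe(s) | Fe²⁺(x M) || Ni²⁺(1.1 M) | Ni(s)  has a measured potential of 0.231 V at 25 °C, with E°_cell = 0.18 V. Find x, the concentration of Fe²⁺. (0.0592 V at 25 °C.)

From the Nernst equation, log Q = n(E° − E)/0.0592 = 2(0.18 − 0.231)/0.0592 = -1.723, so Q = 0.0189.
With Q = [Fe²⁺]/[Ni²⁺] and the known concentrations, [Fe²⁺] in the numerator gives [Fe²⁺] = 0.021 M.

0.021 M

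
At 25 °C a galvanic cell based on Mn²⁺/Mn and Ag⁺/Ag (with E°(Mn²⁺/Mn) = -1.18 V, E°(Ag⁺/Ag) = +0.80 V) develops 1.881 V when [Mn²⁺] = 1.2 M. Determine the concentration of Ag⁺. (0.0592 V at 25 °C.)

From the Nernst equation, log Q = n(E° − E)/0.0592 = 2(1.98 − 1.881)/0.0592 = 3.345, so Q = 2210.
With Q = [Mn²⁺]/[Ag⁺]^2 and the known concentrations, [Ag⁺]^2 in the denominator gives [Ag⁺] = 0.023 M.

0.023 M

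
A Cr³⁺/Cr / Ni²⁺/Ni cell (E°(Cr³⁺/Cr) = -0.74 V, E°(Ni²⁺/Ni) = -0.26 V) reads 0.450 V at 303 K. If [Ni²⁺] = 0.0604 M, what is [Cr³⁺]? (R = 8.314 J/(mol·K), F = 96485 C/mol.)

From the Nernst equation, ln Q = nF(E° − E)/RT = 6×96485×(0.48 − 0.450)/(8.314×303) = 6.894, so Q = 986.
With Q = [Cr³⁺]^2/[Ni²⁺]^3 and the known concentrations, [Cr³⁺]^2 in the numerator gives [Cr³⁺] = 0.47 M.

0.47 M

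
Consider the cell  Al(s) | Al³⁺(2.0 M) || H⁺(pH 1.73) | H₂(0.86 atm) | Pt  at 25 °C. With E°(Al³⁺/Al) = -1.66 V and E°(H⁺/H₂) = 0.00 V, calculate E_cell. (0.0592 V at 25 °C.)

1.55 V

The hydrogen couple is the cathode, so E°_cell = 1.66 V; n = 6.
[H⁺] = 10^(−1.73) = 0.019 M, and Q = [Al³⁺]^2·P(H₂)^3 / [H⁺]^6 = 6.1 × 10^10.
E = E° − (0.0592/6) log Q = 1.66 − (0.0592/6)(10.786) = 1.554 V.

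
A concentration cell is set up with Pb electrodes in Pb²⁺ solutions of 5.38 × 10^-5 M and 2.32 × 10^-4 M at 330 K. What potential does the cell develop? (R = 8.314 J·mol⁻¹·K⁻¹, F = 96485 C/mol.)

Both half-cells are Pb²⁺/Pb, so E°_cell = 0. The concentrated side is the cathode; the cell reaction moves Pb²⁺ from high to low concentration with n = 2.
Q = [Pb²⁺]_dilute/[Pb²⁺]_conc = 5.38 × 10^-5/2.32 × 10^-4 = 0.232.
E = 0 − (RT/nF) ln Q = −((8.314×330)/(2×96485))(-1.461) = 0.0208 V.

0.021 V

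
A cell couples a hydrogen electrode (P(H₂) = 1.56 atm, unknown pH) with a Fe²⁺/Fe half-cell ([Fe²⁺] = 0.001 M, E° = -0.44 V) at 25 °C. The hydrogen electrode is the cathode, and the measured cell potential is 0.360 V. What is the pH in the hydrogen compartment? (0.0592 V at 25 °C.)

pH = 2.75

E°_cell = 0.44 V and n = 2.
log Q = n(E° − E)/0.0592 = 2×(0.44 − 0.360)/0.0592 = 2.703.
With Q = [Fe²⁺]·P(H₂) / [H⁺]^2, solving for [H⁺] gives log[H⁺] = -2.755, so pH = 2.75.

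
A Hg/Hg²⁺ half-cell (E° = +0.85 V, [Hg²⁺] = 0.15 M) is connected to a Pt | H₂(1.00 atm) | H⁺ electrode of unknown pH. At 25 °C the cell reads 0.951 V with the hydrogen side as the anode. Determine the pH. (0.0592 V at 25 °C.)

E°_cell = 0.85 V and n = 2.
log Q = n(E° − E)/0.0592 = 2×(0.85 − 0.951)/0.0592 = -3.412.
With Q = [H⁺]^2 / ([Hg²⁺]·P(H₂)), solving for [H⁺] gives log[H⁺] = -2.118, so pH = 2.12.

pH = 2.12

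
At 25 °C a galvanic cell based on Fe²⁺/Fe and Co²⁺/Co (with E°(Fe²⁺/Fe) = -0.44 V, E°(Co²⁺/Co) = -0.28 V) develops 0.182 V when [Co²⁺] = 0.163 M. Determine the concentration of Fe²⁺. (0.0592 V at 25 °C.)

From the Nernst equation, log Q = n(E° − E)/0.0592 = 2(0.16 − 0.182)/0.0592 = -0.743, so Q = 0.181.
With Q = [Fe²⁺]/[Co²⁺] and the known concentrations, [Fe²⁺] in the numerator gives [Fe²⁺] = 0.029 M.

0.029 M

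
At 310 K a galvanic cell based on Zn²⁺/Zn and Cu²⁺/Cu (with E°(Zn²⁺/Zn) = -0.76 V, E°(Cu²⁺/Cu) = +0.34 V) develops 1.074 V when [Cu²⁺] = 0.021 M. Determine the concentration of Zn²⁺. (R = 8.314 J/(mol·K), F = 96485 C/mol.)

From the Nernst equation, ln Q = nF(E° − E)/RT = 2×96485×(1.10 − 1.074)/(8.314×310) = 1.947, so Q = 7.01.
With Q = [Zn²⁺]/[Cu²⁺] and the known concentrations, [Zn²⁺] in the numerator gives [Zn²⁺] = 0.15 M.

0.15 M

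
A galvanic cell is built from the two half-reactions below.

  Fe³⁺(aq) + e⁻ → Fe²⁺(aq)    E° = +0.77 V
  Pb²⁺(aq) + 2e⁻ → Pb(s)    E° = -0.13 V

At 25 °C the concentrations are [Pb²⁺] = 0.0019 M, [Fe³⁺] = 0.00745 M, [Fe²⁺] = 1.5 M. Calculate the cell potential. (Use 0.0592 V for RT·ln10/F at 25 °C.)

0.844 V

The Fe³⁺/Fe²⁺ couple has the higher reduction potential and acts as the cathode, so E°_cell = +0.77 − (-0.13) = 0.90 V.
Balancing electrons gives n = 2; the reaction quotient is Q = [Pb²⁺]·[Fe²⁺]^2/[Fe³⁺]^2 = 77.0.
At 25 °C, E = E° − (0.0592/n) log Q = 0.90 − (0.0592/2)(1.887) = 0.900 − 0.056 = 0.844 V.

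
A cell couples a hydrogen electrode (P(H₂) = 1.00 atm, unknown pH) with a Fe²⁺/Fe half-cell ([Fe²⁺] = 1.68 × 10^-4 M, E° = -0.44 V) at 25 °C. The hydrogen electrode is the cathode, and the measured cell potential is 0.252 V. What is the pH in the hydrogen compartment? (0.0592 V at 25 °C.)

pH = 5.06

E°_cell = 0.44 V and n = 2.
log Q = n(E° − E)/0.0592 = 2×(0.44 − 0.252)/0.0592 = 6.351.
With Q = [Fe²⁺]·P(H₂) / [H⁺]^2, solving for [H⁺] gives log[H⁺] = -5.063, so pH = 5.06.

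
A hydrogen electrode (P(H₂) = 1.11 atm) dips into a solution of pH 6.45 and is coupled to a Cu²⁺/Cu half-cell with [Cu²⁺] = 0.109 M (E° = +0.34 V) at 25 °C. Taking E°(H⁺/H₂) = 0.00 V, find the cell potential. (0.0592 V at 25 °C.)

The Cu²⁺/Cu couple is the cathode, so E°_cell = 0.34 V; n = 2.
[H⁺] = 10^(−6.45) = 3.5 × 10^-7 M, and Q = [H⁺]^2 / ([Cu²⁺]·P(H₂)) = 1.04 × 10^-12.
E = E° − (0.0592/2) log Q = 0.34 − (0.0592/2)(-11.983) = 0.695 V.

0.69 V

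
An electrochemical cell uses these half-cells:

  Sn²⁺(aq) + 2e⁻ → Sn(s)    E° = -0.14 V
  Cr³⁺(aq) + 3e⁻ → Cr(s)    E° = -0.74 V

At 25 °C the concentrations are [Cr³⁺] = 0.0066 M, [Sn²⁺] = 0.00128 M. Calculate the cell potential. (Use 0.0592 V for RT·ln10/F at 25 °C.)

The Sn²⁺/Sn couple has the higher reduction potential and acts as the cathode, so E°_cell = -0.14 − (-0.74) = 0.60 V.
Balancing electrons gives n = 6; the reaction quotient is Q = [Cr³⁺]^2/[Sn²⁺]^3 = 2.08 × 10^4.
At 25 °C, E = E° − (0.0592/n) log Q = 0.60 − (0.0592/6)(4.317) = 0.600 − 0.043 = 0.557 V.

0.557 V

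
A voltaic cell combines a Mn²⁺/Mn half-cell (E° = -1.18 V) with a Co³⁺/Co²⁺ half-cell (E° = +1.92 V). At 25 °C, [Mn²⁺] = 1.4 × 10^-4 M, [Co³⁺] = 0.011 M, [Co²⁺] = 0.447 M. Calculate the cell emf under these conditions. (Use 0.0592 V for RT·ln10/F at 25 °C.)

The Co³⁺/Co²⁺ couple has the higher reduction potential and acts as the cathode, so E°_cell = +1.92 − (-1.18) = 3.10 V.
Balancing electrons gives n = 2; the reaction quotient is Q = [Mn²⁺]·[Co²⁺]^2/[Co³⁺]^2 = 0.231.
At 25 °C, E = E° − (0.0592/n) log Q = 3.10 − (0.0592/2)(-0.636) = 3.100 + 0.019 = 3.119 V.

3.12 V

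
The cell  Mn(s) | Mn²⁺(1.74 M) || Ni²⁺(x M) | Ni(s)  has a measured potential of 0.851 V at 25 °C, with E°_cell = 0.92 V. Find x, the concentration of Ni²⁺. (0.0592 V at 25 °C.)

From the Nernst equation, log Q = n(E° − E)/0.0592 = 2(0.92 − 0.851)/0.0592 = 2.331, so Q = 214.
With Q = [Mn²⁺]/[Ni²⁺] and the known concentrations, [Ni²⁺] in the denominator gives [Ni²⁺] = 0.0081 M.

0.0081 M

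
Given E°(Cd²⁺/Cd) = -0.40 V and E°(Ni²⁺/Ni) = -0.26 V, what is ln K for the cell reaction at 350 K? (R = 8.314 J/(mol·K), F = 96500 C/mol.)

E°_cell = -0.26 − (-0.40) = 0.14 V, with n = 2 electrons transferred.
At equilibrium E = 0, so the Nernst equation gives ln K = nFE°/RT = (2)(96500)(0.14)/((8.314)(350)) = 9.29.

ln K = 9.3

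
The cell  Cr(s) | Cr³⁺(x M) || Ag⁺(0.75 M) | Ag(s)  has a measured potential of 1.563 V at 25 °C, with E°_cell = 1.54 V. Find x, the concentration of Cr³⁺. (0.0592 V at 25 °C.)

From the Nernst equation, log Q = n(E° − E)/0.0592 = 3(1.54 − 1.563)/0.0592 = -1.166, so Q = 0.0683.
With Q = [Cr³⁺]/[Ag⁺]^3 and the known concentrations, [Cr³⁺] in the numerator gives [Cr³⁺] = 0.029 M.

0.029 M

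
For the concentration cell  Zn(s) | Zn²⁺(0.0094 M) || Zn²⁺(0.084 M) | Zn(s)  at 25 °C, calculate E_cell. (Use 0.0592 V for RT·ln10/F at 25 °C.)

Both half-cells are Zn²⁺/Zn, so E°_cell = 0. The concentrated side is the cathode; the cell reaction moves Zn²⁺ from high to low concentration with n = 2.
Q = [Zn²⁺]_dilute/[Zn²⁺]_conc = 0.0094/0.084 = 0.112.
E = 0 − (0.0592/2) log Q = −(0.0592/2)(-0.951) = 0.0281 V.

0.028 V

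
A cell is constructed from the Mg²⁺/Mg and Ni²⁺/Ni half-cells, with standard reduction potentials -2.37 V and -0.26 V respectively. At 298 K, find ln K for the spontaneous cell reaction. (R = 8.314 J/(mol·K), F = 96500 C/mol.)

E°_cell = -0.26 − (-2.37) = 2.11 V, with n = 2 electrons transferred.
At equilibrium E = 0, so the Nernst equation gives ln K = nFE°/RT = (2)(96500)(2.11)/((8.314)(298)) = 164.37.

ln K = 164.4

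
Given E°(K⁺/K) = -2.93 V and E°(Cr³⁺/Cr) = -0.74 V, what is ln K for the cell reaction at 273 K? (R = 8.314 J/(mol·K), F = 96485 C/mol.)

E°_cell = -0.74 − (-2.93) = 2.19 V, with n = 3 electrons transferred.
At equilibrium E = 0, so the Nernst equation gives ln K = nFE°/RT = (3)(96485)(2.19)/((8.314)(273)) = 279.29.

ln K = 279.3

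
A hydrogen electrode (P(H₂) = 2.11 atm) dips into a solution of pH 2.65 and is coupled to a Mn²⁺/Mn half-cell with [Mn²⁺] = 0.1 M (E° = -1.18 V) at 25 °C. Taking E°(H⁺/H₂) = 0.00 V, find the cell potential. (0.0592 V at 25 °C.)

1.04 V

The hydrogen couple is the cathode, so E°_cell = 1.18 V; n = 2.
[H⁺] = 10^(−2.65) = 0.0022 M, and Q = [Mn²⁺]·P(H₂) / [H⁺]^2 = 4.21 × 10^4.
E = E° − (0.0592/2) log Q = 1.18 − (0.0592/2)(4.624) = 1.043 V.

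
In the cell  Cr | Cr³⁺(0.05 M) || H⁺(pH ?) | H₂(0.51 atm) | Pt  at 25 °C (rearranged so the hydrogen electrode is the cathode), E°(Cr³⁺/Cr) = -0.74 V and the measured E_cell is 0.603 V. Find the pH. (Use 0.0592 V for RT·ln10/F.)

E°_cell = 0.74 V and n = 6.
log Q = n(E° − E)/0.0592 = 6×(0.74 − 0.603)/0.0592 = 13.885.
With Q = [Cr³⁺]^2·P(H₂)^3 / [H⁺]^6, solving for [H⁺] gives log[H⁺] = -2.894, so pH = 2.89.

pH = 2.89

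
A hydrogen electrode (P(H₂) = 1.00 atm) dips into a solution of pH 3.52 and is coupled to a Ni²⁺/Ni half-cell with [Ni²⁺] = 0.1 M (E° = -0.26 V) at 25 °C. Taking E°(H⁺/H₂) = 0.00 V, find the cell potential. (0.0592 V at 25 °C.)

The hydrogen couple is the cathode, so E°_cell = 0.26 V; n = 2.
[H⁺] = 10^(−3.52) = 3 × 10^-4 M, and Q = [Ni²⁺]·P(H₂) / [H⁺]^2 = 1.1 × 10^6.
E = E° − (0.0592/2) log Q = 0.26 − (0.0592/2)(6.040) = 0.081 V.

0.081 V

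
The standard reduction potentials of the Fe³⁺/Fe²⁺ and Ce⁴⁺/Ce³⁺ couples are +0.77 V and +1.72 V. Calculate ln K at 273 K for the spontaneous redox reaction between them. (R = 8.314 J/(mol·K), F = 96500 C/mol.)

ln K = 40.4

E°_cell = +1.72 − (+0.77) = 0.95 V, with n = 1 electron transferred.
At equilibrium E = 0, so the Nernst equation gives ln K = nFE°/RT = (1)(96500)(0.95)/((8.314)(273)) = 40.39.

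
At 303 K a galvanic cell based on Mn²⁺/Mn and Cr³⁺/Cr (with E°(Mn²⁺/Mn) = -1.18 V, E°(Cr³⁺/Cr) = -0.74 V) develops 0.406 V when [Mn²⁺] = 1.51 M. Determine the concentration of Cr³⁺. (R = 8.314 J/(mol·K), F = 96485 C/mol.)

From the Nernst equation, ln Q = nF(E° − E)/RT = 6×96485×(0.44 − 0.406)/(8.314×303) = 7.813, so Q = 2470.
With Q = [Mn²⁺]^3/[Cr³⁺]^2 and the known concentrations, [Cr³⁺]^2 in the denominator gives [Cr³⁺] = 0.037 M.

0.037 M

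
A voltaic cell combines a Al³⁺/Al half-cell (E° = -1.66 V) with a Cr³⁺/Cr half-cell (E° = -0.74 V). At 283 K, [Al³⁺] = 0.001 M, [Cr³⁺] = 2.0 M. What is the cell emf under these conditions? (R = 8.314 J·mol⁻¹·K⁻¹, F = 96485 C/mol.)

The Cr³⁺/Cr couple has the higher reduction potential and acts as the cathode, so E°_cell = -0.74 − (-1.66) = 0.92 V.
Balancing electrons gives n = 3; the reaction quotient is Q = [Al³⁺]/[Cr³⁺] = 5 × 10^-4.
E = E° − (RT/nF) ln Q = 0.92 − (8.314×283)/(3×96485) × (-7.601) = 0.920 + 0.062 = 0.982 V.

0.982 V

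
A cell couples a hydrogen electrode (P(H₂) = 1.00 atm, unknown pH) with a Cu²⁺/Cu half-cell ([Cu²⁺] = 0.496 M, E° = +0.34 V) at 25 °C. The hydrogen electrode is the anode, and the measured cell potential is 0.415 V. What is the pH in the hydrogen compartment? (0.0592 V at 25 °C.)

pH = 1.42

E°_cell = 0.34 V and n = 2.
log Q = n(E° − E)/0.0592 = 2×(0.34 − 0.415)/0.0592 = -2.534.
With Q = [H⁺]^2 / ([Cu²⁺]·P(H₂)), solving for [H⁺] gives log[H⁺] = -1.419, so pH = 1.42.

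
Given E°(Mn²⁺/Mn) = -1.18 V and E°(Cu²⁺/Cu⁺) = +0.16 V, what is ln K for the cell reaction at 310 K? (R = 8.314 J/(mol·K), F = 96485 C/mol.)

ln K = 100.3

E°_cell = +0.16 − (-1.18) = 1.34 V, with n = 2 electrons transferred.
At equilibrium E = 0, so the Nernst equation gives ln K = nFE°/RT = (2)(96485)(1.34)/((8.314)(310)) = 100.33.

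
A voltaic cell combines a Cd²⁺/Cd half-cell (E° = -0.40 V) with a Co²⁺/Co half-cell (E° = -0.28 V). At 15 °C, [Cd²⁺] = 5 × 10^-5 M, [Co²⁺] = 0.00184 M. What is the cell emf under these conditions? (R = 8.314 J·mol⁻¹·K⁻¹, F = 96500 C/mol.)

The Co²⁺/Co couple has the higher reduction potential and acts as the cathode, so E°_cell = -0.28 − (-0.40) = 0.12 V.
Balancing electrons gives n = 2; the reaction quotient is Q = [Cd²⁺]/[Co²⁺] = 0.0272.
E = E° − (RT/nF) ln Q = 0.12 − (8.314×288)/(2×96500) × (-3.605) = 0.120 + 0.045 = 0.165 V.

0.165 V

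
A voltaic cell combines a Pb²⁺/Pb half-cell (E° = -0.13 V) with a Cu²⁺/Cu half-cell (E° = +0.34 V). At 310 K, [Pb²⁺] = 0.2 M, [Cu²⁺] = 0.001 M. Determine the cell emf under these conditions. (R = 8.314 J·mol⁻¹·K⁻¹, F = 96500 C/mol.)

The Cu²⁺/Cu couple has the higher reduction potential and acts as the cathode, so E°_cell = +0.34 − (-0.13) = 0.47 V.
Balancing electrons gives n = 2; the reaction quotient is Q = [Pb²⁺]/[Cu²⁺] = 200.
E = E° − (RT/nF) ln Q = 0.47 − (8.314×310)/(2×96500) × (5.298) = 0.470 − 0.071 = 0.399 V.

0.399 V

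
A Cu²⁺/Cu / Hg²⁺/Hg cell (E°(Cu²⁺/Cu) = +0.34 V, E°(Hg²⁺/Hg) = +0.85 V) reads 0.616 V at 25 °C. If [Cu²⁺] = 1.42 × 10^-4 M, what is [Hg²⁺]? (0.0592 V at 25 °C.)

From the Nernst equation, log Q = n(E° − E)/0.0592 = 2(0.51 − 0.616)/0.0592 = -3.581, so Q = 2.62 × 10^-4.
With Q = [Cu²⁺]/[Hg²⁺] and the known concentrations, [Hg²⁺] in the denominator gives [Hg²⁺] = 0.54 M.

0.54 M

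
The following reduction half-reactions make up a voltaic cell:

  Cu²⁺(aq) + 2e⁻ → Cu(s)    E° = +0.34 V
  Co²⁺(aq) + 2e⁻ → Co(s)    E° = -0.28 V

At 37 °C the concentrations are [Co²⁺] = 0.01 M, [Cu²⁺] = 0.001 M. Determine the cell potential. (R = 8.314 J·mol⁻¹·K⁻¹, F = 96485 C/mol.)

The Cu²⁺/Cu couple has the higher reduction potential and acts as the cathode, so E°_cell = +0.34 − (-0.28) = 0.62 V.
Balancing electrons gives n = 2; the reaction quotient is Q = [Co²⁺]/[Cu²⁺] = 10.0.
E = E° − (RT/nF) ln Q = 0.62 − (8.314×310)/(2×96485) × (2.303) = 0.620 − 0.031 = 0.589 V.

0.589 V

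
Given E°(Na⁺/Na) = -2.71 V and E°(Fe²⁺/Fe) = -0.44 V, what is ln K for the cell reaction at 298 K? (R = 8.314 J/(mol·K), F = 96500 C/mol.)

ln K = 176.8

E°_cell = -0.44 − (-2.71) = 2.27 V, with n = 2 electrons transferred.
At equilibrium E = 0, so the Nernst equation gives ln K = nFE°/RT = (2)(96500)(2.27)/((8.314)(298)) = 176.83.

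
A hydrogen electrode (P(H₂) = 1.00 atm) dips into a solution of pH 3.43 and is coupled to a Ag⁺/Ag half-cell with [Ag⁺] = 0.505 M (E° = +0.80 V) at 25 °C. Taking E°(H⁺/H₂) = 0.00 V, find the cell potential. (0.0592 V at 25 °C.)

0.99 V

The Ag⁺/Ag couple is the cathode, so E°_cell = 0.80 V; n = 2.
[H⁺] = 10^(−3.43) = 3.7 × 10^-4 M, and Q = [H⁺]^2 / ([Ag⁺]^2·P(H₂)) = 5.41 × 10^-7.
E = E° − (0.0592/2) log Q = 0.80 − (0.0592/2)(-6.267) = 0.986 V.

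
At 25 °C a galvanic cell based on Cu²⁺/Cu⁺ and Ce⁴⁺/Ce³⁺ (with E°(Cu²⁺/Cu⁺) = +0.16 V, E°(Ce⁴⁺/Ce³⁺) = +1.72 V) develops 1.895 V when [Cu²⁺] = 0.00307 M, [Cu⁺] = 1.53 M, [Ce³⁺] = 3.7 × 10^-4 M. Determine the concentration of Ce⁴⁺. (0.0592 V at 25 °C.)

0.34 M

From the Nernst equation, log Q = n(E° − E)/0.0592 = 1(1.56 − 1.895)/0.0592 = -5.659, so Q = 2.19 × 10^-6.
With Q = [Cu²⁺]·[Ce³⁺]/([Cu⁺]·[Ce⁴⁺]) and the known concentrations, [Ce⁴⁺] in the denominator gives [Ce⁴⁺] = 0.34 M.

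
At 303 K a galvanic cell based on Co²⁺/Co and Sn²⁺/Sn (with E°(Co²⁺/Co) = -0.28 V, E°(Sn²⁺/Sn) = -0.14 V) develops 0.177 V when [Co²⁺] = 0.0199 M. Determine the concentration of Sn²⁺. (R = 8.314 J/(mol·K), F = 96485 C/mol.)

From the Nernst equation, ln Q = nF(E° − E)/RT = 2×96485×(0.14 − 0.177)/(8.314×303) = -2.834, so Q = 0.0588.
With Q = [Co²⁺]/[Sn²⁺] and the known concentrations, [Sn²⁺] in the denominator gives [Sn²⁺] = 0.34 M.

0.34 M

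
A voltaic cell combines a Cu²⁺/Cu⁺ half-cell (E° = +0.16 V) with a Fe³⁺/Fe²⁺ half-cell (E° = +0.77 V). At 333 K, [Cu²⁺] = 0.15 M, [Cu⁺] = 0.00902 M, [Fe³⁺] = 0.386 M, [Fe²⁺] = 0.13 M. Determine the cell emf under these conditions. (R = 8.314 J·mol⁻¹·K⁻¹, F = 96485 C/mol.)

0.561 V

The Fe³⁺/Fe²⁺ couple has the higher reduction potential and acts as the cathode, so E°_cell = +0.77 − (+0.16) = 0.61 V.
Balancing electrons gives n = 1; the reaction quotient is Q = [Cu²⁺]·[Fe²⁺]/([Cu⁺]·[Fe³⁺]) = 5.60.
E = E° − (RT/nF) ln Q = 0.61 − (8.314×333)/(1×96485) × (1.723) = 0.610 − 0.049 = 0.561 V.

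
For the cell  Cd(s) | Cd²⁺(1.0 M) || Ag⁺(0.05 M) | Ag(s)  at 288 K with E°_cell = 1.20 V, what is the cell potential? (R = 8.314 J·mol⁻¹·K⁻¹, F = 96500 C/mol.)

1.13 V

Balancing electrons gives n = 2; the reaction quotient is Q = [Cd²⁺]/[Ag⁺]^2 = 400.
E = E° − (RT/nF) ln Q = 1.20 − (8.314×288)/(2×96500) × (5.991) = 1.200 − 0.074 = 1.126 V.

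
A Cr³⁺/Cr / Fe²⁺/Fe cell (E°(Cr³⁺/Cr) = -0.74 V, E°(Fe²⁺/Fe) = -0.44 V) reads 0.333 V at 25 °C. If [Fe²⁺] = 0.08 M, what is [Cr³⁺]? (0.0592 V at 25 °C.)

From the Nernst equation, log Q = n(E° − E)/0.0592 = 6(0.30 − 0.333)/0.0592 = -3.345, so Q = 4.52 × 10^-4.
With Q = [Cr³⁺]^2/[Fe²⁺]^3 and the known concentrations, [Cr³⁺]^2 in the numerator gives [Cr³⁺] = 4.8 × 10^-4 M.

4.8 × 10^-4 M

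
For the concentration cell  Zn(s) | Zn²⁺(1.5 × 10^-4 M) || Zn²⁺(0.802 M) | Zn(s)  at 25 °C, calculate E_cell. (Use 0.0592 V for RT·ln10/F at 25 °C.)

Both half-cells are Zn²⁺/Zn, so E°_cell = 0. The concentrated side is the cathode; the cell reaction moves Zn²⁺ from high to low concentration with n = 2.
Q = [Zn²⁺]_dilute/[Zn²⁺]_conc = 1.5 × 10^-4/0.802 = 1.87 × 10^-4.
E = 0 − (0.0592/2) log Q = −(0.0592/2)(-3.728) = 0.1103 V.

0.11 V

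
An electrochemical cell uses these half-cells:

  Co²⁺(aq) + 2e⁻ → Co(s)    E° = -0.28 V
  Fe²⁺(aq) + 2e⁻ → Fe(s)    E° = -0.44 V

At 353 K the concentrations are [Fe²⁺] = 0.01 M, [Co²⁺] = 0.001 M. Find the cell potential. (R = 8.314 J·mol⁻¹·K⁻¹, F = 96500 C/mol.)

0.125 V

The Co²⁺/Co couple has the higher reduction potential and acts as the cathode, so E°_cell = -0.28 − (-0.44) = 0.16 V.
Balancing electrons gives n = 2; the reaction quotient is Q = [Fe²⁺]/[Co²⁺] = 10.0.
E = E° − (RT/nF) ln Q = 0.16 − (8.314×353)/(2×96500) × (2.303) = 0.160 − 0.035 = 0.125 V.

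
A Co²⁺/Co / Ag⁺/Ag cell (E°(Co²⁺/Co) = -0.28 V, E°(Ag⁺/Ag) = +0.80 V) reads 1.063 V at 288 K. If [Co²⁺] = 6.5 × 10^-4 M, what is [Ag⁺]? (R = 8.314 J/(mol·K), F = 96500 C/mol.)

From the Nernst equation, ln Q = nF(E° − E)/RT = 2×96500×(1.08 − 1.063)/(8.314×288) = 1.370, so Q = 3.94.
With Q = [Co²⁺]/[Ag⁺]^2 and the known concentrations, [Ag⁺]^2 in the denominator gives [Ag⁺] = 0.013 M.

0.013 M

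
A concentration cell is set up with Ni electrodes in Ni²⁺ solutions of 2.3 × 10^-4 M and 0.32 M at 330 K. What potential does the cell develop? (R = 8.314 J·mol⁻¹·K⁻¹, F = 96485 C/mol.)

Both half-cells are Ni²⁺/Ni, so E°_cell = 0. The concentrated side is the cathode; the cell reaction moves Ni²⁺ from high to low concentration with n = 2.
Q = [Ni²⁺]_dilute/[Ni²⁺]_conc = 2.3 × 10^-4/0.32 = 7.19 × 10^-4.
E = 0 − (RT/nF) ln Q = −((8.314×330)/(2×96485))(-7.238) = 0.1029 V.

0.10 V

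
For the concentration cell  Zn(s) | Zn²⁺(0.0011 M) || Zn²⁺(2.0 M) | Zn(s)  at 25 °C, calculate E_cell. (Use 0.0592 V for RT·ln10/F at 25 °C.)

0.096 V

Both half-cells are Zn²⁺/Zn, so E°_cell = 0. The concentrated side is the cathode; the cell reaction moves Zn²⁺ from high to low concentration with n = 2.
Q = [Zn²⁺]_dilute/[Zn²⁺]_conc = 0.0011/2.0 = 5.5 × 10^-4.
E = 0 − (0.0592/2) log Q = −(0.0592/2)(-3.260) = 0.0965 V.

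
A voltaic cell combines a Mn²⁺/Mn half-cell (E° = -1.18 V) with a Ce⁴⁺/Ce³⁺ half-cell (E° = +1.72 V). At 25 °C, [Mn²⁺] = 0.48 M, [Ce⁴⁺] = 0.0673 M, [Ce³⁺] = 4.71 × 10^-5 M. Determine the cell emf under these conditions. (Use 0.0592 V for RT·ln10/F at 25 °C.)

The Ce⁴⁺/Ce³⁺ couple has the higher reduction potential and acts as the cathode, so E°_cell = +1.72 − (-1.18) = 2.90 V.
Balancing electrons gives n = 2; the reaction quotient is Q = [Mn²⁺]·[Ce³⁺]^2/[Ce⁴⁺]^2 = 2.35 × 10^-7.
At 25 °C, E = E° − (0.0592/n) log Q = 2.90 − (0.0592/2)(-6.629) = 2.900 + 0.196 = 3.096 V.

3.10 V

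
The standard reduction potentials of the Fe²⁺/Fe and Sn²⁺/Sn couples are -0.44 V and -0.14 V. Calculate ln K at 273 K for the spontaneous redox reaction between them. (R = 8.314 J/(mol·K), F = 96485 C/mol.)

E°_cell = -0.14 − (-0.44) = 0.30 V, with n = 2 electrons transferred.
At equilibrium E = 0, so the Nernst equation gives ln K = nFE°/RT = (2)(96485)(0.30)/((8.314)(273)) = 25.51.

ln K = 25.5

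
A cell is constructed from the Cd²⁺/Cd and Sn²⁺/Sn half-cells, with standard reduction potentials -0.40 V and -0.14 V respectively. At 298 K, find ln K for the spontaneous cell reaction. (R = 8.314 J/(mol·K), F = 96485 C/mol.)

E°_cell = -0.14 − (-0.40) = 0.26 V, with n = 2 electrons transferred.
At equilibrium E = 0, so the Nernst equation gives ln K = nFE°/RT = (2)(96485)(0.26)/((8.314)(298)) = 20.25.

ln K = 20.3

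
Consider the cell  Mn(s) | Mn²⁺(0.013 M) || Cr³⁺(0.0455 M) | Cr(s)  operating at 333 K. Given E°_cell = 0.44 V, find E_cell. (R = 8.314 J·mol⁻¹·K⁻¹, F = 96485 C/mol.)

Balancing electrons gives n = 6; the reaction quotient is Q = [Mn²⁺]^3/[Cr³⁺]^2 = 0.00106.
E = E° − (RT/nF) ln Q = 0.44 − (8.314×333)/(6×96485) × (-6.848) = 0.440 + 0.033 = 0.473 V.

0.473 V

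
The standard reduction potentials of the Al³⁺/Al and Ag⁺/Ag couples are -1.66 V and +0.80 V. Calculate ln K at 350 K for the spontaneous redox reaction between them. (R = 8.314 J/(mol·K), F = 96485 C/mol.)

ln K = 244.7

E°_cell = +0.80 − (-1.66) = 2.46 V, with n = 3 electrons transferred.
At equilibrium E = 0, so the Nernst equation gives ln K = nFE°/RT = (3)(96485)(2.46)/((8.314)(350)) = 244.70.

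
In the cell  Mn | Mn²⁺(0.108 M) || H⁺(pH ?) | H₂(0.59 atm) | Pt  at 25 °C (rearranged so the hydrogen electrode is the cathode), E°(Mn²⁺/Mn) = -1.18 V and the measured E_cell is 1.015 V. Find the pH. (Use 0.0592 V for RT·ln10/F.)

E°_cell = 1.18 V and n = 2.
log Q = n(E° − E)/0.0592 = 2×(1.18 − 1.015)/0.0592 = 5.574.
With Q = [Mn²⁺]·P(H₂) / [H⁺]^2, solving for [H⁺] gives log[H⁺] = -3.385, so pH = 3.39.

pH = 3.39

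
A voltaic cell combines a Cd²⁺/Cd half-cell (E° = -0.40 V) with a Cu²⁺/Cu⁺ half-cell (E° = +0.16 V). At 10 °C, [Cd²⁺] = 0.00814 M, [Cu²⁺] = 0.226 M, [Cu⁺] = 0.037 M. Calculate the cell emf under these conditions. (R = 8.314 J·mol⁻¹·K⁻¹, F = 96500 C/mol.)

0.663 V

The Cu²⁺/Cu⁺ couple has the higher reduction potential and acts as the cathode, so E°_cell = +0.16 − (-0.40) = 0.56 V.
Balancing electrons gives n = 2; the reaction quotient is Q = [Cd²⁺]·[Cu⁺]^2/[Cu²⁺]^2 = 2.18 × 10^-4.
E = E° − (RT/nF) ln Q = 0.56 − (8.314×283)/(2×96500) × (-8.430) = 0.560 + 0.103 = 0.663 V.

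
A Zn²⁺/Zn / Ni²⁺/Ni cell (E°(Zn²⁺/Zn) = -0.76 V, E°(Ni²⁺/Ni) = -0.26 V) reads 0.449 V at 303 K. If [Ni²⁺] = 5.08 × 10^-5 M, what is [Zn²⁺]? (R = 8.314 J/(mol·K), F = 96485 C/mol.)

0.0025 M

From the Nernst equation, ln Q = nF(E° − E)/RT = 2×96485×(0.50 − 0.449)/(8.314×303) = 3.907, so Q = 49.7.
With Q = [Zn²⁺]/[Ni²⁺] and the known concentrations, [Zn²⁺] in the numerator gives [Zn²⁺] = 0.0025 M.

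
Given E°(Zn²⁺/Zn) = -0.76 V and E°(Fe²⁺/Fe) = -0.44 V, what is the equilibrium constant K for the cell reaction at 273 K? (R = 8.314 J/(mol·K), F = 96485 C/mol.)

6.5 × 10^11

E°_cell = -0.44 − (-0.76) = 0.32 V, with n = 2 electrons transferred.
At equilibrium E = 0, so the Nernst equation gives ln K = nFE°/RT = (2)(96485)(0.32)/((8.314)(273)) = 27.21.
K = e^27.21 = 6.5 × 10^11.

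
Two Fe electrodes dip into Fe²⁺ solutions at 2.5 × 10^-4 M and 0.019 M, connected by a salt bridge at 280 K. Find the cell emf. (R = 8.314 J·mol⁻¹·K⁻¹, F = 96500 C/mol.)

0.052 V

Both half-cells are Fe²⁺/Fe, so E°_cell = 0. The concentrated side is the cathode; the cell reaction moves Fe²⁺ from high to low concentration with n = 2.
Q = [Fe²⁺]_dilute/[Fe²⁺]_conc = 2.5 × 10^-4/0.019 = 0.0132.
E = 0 − (RT/nF) ln Q = −((8.314×280)/(2×96500))(-4.331) = 0.0522 V.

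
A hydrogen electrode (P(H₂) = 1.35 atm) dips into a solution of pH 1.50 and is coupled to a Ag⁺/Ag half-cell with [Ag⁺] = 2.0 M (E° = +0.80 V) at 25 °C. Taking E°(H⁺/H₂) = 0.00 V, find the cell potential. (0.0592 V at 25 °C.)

0.91 V

The Ag⁺/Ag couple is the cathode, so E°_cell = 0.80 V; n = 2.
[H⁺] = 10^(−1.50) = 0.032 M, and Q = [H⁺]^2 / ([Ag⁺]^2·P(H₂)) = 1.85 × 10^-4.
E = E° − (0.0592/2) log Q = 0.80 − (0.0592/2)(-3.732) = 0.910 V.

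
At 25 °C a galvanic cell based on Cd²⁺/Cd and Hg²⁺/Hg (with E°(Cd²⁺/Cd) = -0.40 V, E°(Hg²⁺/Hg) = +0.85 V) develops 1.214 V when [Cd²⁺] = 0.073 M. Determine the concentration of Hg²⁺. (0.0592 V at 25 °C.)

From the Nernst equation, log Q = n(E° − E)/0.0592 = 2(1.25 − 1.214)/0.0592 = 1.216, so Q = 16.5.
With Q = [Cd²⁺]/[Hg²⁺] and the known concentrations, [Hg²⁺] in the denominator gives [Hg²⁺] = 0.0044 M.

0.0044 M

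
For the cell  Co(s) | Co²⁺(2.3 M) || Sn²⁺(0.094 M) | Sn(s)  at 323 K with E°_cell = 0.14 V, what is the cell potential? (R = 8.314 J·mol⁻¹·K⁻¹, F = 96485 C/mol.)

Balancing electrons gives n = 2; the reaction quotient is Q = [Co²⁺]/[Sn²⁺] = 24.5.
E = E° − (RT/nF) ln Q = 0.14 − (8.314×323)/(2×96485) × (3.197) = 0.140 − 0.044 = 0.096 V.

0.096 V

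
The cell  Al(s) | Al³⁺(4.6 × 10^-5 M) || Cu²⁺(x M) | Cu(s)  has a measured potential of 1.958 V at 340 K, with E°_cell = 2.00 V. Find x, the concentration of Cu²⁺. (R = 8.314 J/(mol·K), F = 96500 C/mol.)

From the Nernst equation, ln Q = nF(E° − E)/RT = 6×96500×(2.00 − 1.958)/(8.314×340) = 8.603, so Q = 5450.
With Q = [Al³⁺]^2/[Cu²⁺]^3 and the known concentrations, [Cu²⁺]^3 in the denominator gives [Cu²⁺] = 7.3 × 10^-5 M.

7.3 × 10^-5 M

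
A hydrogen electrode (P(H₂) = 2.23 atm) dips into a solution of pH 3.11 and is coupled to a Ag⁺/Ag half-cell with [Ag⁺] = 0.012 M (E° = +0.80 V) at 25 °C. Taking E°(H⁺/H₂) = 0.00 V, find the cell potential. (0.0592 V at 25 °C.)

The Ag⁺/Ag couple is the cathode, so E°_cell = 0.80 V; n = 2.
[H⁺] = 10^(−3.11) = 7.8 × 10^-4 M, and Q = [H⁺]^2 / ([Ag⁺]^2·P(H₂)) = 0.00188.
E = E° − (0.0592/2) log Q = 0.80 − (0.0592/2)(-2.727) = 0.881 V.

0.88 V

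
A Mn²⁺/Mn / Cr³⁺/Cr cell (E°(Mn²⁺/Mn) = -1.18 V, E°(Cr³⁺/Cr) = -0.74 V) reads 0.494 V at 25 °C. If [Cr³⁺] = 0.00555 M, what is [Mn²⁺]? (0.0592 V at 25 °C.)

4.7 × 10^-4 M

From the Nernst equation, log Q = n(E° − E)/0.0592 = 6(0.44 − 0.494)/0.0592 = -5.473, so Q = 3.37 × 10^-6.
With Q = [Mn²⁺]^3/[Cr³⁺]^2 and the known concentrations, [Mn²⁺]^3 in the numerator gives [Mn²⁺] = 4.7 × 10^-4 M.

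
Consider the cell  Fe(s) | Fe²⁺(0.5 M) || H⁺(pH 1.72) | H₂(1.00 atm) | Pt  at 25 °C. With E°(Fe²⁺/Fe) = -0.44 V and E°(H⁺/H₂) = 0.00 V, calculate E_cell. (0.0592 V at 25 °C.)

The hydrogen couple is the cathode, so E°_cell = 0.44 V; n = 2.
[H⁺] = 10^(−1.72) = 0.019 M, and Q = [Fe²⁺]·P(H₂) / [H⁺]^2 = 1380.
E = E° − (0.0592/2) log Q = 0.44 − (0.0592/2)(3.139) = 0.347 V.

0.35 V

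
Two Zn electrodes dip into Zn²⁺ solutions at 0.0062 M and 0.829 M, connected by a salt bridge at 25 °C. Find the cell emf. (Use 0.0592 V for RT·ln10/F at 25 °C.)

Both half-cells are Zn²⁺/Zn, so E°_cell = 0. The concentrated side is the cathode; the cell reaction moves Zn²⁺ from high to low concentration with n = 2.
Q = [Zn²⁺]_dilute/[Zn²⁺]_conc = 0.0062/0.829 = 0.00748.
E = 0 − (0.0592/2) log Q = −(0.0592/2)(-2.126) = 0.0629 V.

0.063 V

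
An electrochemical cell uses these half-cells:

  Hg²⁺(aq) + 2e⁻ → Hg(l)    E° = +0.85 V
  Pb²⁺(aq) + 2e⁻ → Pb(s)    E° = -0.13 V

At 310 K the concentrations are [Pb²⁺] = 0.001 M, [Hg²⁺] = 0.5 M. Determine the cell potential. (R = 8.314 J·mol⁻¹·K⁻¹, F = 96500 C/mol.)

The Hg²⁺/Hg couple has the higher reduction potential and acts as the cathode, so E°_cell = +0.85 − (-0.13) = 0.98 V.
Balancing electrons gives n = 2; the reaction quotient is Q = [Pb²⁺]/[Hg²⁺] = 0.00200.
E = E° − (RT/nF) ln Q = 0.98 − (8.314×310)/(2×96500) × (-6.215) = 0.980 + 0.083 = 1.063 V.

1.06 V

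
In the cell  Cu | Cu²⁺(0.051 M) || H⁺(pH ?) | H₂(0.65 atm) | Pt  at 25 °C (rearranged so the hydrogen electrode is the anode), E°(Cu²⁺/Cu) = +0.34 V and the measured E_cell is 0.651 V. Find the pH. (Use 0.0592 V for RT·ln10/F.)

E°_cell = 0.34 V and n = 2.
log Q = n(E° − E)/0.0592 = 2×(0.34 − 0.651)/0.0592 = -10.507.
With Q = [H⁺]^2 / ([Cu²⁺]·P(H₂)), solving for [H⁺] gives log[H⁺] = -5.993, so pH = 5.99.

pH = 5.99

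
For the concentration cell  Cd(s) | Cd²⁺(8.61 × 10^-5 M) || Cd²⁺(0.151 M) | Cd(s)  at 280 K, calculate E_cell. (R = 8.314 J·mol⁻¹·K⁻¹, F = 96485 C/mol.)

Both half-cells are Cd²⁺/Cd, so E°_cell = 0. The concentrated side is the cathode; the cell reaction moves Cd²⁺ from high to low concentration with n = 2.
Q = [Cd²⁺]_dilute/[Cd²⁺]_conc = 8.61 × 10^-5/0.151 = 5.7 × 10^-4.
E = 0 − (RT/nF) ln Q = −((8.314×280)/(2×96485))(-7.470) = 0.0901 V.

0.090 V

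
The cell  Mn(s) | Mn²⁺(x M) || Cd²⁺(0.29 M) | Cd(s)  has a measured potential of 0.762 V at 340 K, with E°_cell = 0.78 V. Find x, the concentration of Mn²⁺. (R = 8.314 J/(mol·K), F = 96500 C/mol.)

From the Nernst equation, ln Q = nF(E° − E)/RT = 2×96500×(0.78 − 0.762)/(8.314×340) = 1.229, so Q = 3.42.
With Q = [Mn²⁺]/[Cd²⁺] and the known concentrations, [Mn²⁺] in the numerator gives [Mn²⁺] = 0.99 M.

0.99 M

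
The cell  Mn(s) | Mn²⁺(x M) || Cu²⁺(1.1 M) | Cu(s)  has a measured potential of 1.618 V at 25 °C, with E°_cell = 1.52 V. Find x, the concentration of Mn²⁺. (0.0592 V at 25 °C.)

From the Nernst equation, log Q = n(E° − E)/0.0592 = 2(1.52 − 1.618)/0.0592 = -3.311, so Q = 4.89 × 10^-4.
With Q = [Mn²⁺]/[Cu²⁺] and the known concentrations, [Mn²⁺] in the numerator gives [Mn²⁺] = 5.4 × 10^-4 M.

5.4 × 10^-4 M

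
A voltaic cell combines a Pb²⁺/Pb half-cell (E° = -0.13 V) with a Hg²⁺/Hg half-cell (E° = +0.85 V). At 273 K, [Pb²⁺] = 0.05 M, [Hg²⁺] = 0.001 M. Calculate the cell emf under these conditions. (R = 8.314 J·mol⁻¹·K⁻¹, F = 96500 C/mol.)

0.934 V

The Hg²⁺/Hg couple has the higher reduction potential and acts as the cathode, so E°_cell = +0.85 − (-0.13) = 0.98 V.
Balancing electrons gives n = 2; the reaction quotient is Q = [Pb²⁺]/[Hg²⁺] = 50.0.
E = E° − (RT/nF) ln Q = 0.98 − (8.314×273)/(2×96500) × (3.912) = 0.980 − 0.046 = 0.934 V.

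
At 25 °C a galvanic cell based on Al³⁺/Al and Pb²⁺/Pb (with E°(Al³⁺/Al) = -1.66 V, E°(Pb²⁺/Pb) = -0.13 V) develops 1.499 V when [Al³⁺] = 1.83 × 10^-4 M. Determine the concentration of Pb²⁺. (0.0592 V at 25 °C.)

2.9 × 10^-4 M

From the Nernst equation, log Q = n(E° − E)/0.0592 = 6(1.53 − 1.499)/0.0592 = 3.142, so Q = 1390.
With Q = [Al³⁺]^2/[Pb²⁺]^3 and the known concentrations, [Pb²⁺]^3 in the denominator gives [Pb²⁺] = 2.9 × 10^-4 M.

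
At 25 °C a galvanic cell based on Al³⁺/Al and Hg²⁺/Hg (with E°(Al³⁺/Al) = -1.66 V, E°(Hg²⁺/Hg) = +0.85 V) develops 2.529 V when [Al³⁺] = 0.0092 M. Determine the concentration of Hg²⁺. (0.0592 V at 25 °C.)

0.19 M

From the Nernst equation, log Q = n(E° − E)/0.0592 = 6(2.51 − 2.529)/0.0592 = -1.926, so Q = 0.0119.
With Q = [Al³⁺]^2/[Hg²⁺]^3 and the known concentrations, [Hg²⁺]^3 in the denominator gives [Hg²⁺] = 0.19 M.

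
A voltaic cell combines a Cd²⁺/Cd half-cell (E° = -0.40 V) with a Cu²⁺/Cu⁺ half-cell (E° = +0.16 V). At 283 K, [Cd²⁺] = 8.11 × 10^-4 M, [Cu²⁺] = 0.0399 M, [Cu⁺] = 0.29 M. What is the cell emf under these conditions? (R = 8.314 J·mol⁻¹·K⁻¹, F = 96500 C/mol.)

0.598 V

The Cu²⁺/Cu⁺ couple has the higher reduction potential and acts as the cathode, so E°_cell = +0.16 − (-0.40) = 0.56 V.
Balancing electrons gives n = 2; the reaction quotient is Q = [Cd²⁺]·[Cu⁺]^2/[Cu²⁺]^2 = 0.0428.
E = E° − (RT/nF) ln Q = 0.56 − (8.314×283)/(2×96500) × (-3.150) = 0.560 + 0.038 = 0.598 V.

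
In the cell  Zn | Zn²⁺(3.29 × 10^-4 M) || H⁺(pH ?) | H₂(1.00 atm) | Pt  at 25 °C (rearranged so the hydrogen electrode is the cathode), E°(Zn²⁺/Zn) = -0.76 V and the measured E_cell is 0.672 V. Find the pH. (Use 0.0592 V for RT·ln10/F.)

pH = 3.23

E°_cell = 0.76 V and n = 2.
log Q = n(E° − E)/0.0592 = 2×(0.76 − 0.672)/0.0592 = 2.973.
With Q = [Zn²⁺]·P(H₂) / [H⁺]^2, solving for [H⁺] gives log[H⁺] = -3.228, so pH = 3.23.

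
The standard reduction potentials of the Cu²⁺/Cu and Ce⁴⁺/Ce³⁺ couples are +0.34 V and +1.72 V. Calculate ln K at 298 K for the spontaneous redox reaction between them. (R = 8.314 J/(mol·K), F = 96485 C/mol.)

E°_cell = +1.72 − (+0.34) = 1.38 V, with n = 2 electrons transferred.
At equilibrium E = 0, so the Nernst equation gives ln K = nFE°/RT = (2)(96485)(1.38)/((8.314)(298)) = 107.48.

ln K = 107.5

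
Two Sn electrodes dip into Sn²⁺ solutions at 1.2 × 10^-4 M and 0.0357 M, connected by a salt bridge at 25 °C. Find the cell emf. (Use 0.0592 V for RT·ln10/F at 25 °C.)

Both half-cells are Sn²⁺/Sn, so E°_cell = 0. The concentrated side is the cathode; the cell reaction moves Sn²⁺ from high to low concentration with n = 2.
Q = [Sn²⁺]_dilute/[Sn²⁺]_conc = 1.2 × 10^-4/0.0357 = 0.00336.
E = 0 − (0.0592/2) log Q = −(0.0592/2)(-2.473) = 0.0732 V.

0.073 V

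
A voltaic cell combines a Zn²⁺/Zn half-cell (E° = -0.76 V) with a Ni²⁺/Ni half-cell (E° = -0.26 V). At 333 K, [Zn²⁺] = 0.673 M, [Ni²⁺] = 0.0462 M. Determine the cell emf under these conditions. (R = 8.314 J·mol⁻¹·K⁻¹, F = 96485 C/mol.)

The Ni²⁺/Ni couple has the higher reduction potential and acts as the cathode, so E°_cell = -0.26 − (-0.76) = 0.50 V.
Balancing electrons gives n = 2; the reaction quotient is Q = [Zn²⁺]/[Ni²⁺] = 14.6.
E = E° − (RT/nF) ln Q = 0.50 − (8.314×333)/(2×96485) × (2.679) = 0.500 − 0.038 = 0.462 V.

0.462 V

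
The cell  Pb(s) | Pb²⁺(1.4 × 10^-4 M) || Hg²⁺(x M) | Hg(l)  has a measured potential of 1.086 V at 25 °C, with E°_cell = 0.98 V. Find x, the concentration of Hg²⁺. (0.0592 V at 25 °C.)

From the Nernst equation, log Q = n(E° − E)/0.0592 = 2(0.98 − 1.086)/0.0592 = -3.581, so Q = 2.62 × 10^-4.
With Q = [Pb²⁺]/[Hg²⁺] and the known concentrations, [Hg²⁺] in the denominator gives [Hg²⁺] = 0.53 M.

0.53 M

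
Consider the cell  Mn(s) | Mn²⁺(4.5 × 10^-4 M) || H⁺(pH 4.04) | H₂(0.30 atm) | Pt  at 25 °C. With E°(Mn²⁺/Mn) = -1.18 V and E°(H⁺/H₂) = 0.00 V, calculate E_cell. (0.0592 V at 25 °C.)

1.06 V

The hydrogen couple is the cathode, so E°_cell = 1.18 V; n = 2.
[H⁺] = 10^(−4.04) = 9.1 × 10^-5 M, and Q = [Mn²⁺]·P(H₂) / [H⁺]^2 = 1.62 × 10^4.
E = E° − (0.0592/2) log Q = 1.18 − (0.0592/2)(4.210) = 1.055 V.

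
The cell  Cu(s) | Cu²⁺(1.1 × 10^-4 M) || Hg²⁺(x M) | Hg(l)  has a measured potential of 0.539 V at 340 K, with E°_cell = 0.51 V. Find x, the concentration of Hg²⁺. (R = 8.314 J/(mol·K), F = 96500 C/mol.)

From the Nernst equation, ln Q = nF(E° − E)/RT = 2×96500×(0.51 − 0.539)/(8.314×340) = -1.980, so Q = 0.138.
With Q = [Cu²⁺]/[Hg²⁺] and the known concentrations, [Hg²⁺] in the denominator gives [Hg²⁺] = 8 × 10^-4 M.

8 × 10^-4 M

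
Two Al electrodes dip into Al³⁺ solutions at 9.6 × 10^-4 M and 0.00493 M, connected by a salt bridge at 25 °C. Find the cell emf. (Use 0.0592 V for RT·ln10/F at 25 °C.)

Both half-cells are Al³⁺/Al, so E°_cell = 0. The concentrated side is the cathode; the cell reaction moves Al³⁺ from high to low concentration with n = 3.
Q = [Al³⁺]_dilute/[Al³⁺]_conc = 9.6 × 10^-4/0.00493 = 0.195.
E = 0 − (0.0592/3) log Q = −(0.0592/3)(-0.711) = 0.0140 V.

0.014 V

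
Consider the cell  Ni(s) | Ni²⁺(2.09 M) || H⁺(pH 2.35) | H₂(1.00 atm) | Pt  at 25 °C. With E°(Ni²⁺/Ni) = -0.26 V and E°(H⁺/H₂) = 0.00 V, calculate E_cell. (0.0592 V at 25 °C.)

The hydrogen couple is the cathode, so E°_cell = 0.26 V; n = 2.
[H⁺] = 10^(−2.35) = 0.0045 M, and Q = [Ni²⁺]·P(H₂) / [H⁺]^2 = 1.05 × 10^5.
E = E° − (0.0592/2) log Q = 0.26 − (0.0592/2)(5.020) = 0.111 V.

0.11 V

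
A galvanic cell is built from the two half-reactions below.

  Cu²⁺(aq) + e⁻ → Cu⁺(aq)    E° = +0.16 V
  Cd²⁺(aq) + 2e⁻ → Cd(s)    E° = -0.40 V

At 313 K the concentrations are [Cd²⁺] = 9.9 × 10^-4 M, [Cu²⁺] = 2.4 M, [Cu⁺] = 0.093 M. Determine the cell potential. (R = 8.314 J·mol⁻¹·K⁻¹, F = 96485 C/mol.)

The Cu²⁺/Cu⁺ couple has the higher reduction potential and acts as the cathode, so E°_cell = +0.16 − (-0.40) = 0.56 V.
Balancing electrons gives n = 2; the reaction quotient is Q = [Cd²⁺]·[Cu⁺]^2/[Cu²⁺]^2 = 1.49 × 10^-6.
E = E° − (RT/nF) ln Q = 0.56 − (8.314×313)/(2×96485) × (-13.419) = 0.560 + 0.181 = 0.741 V.

0.741 V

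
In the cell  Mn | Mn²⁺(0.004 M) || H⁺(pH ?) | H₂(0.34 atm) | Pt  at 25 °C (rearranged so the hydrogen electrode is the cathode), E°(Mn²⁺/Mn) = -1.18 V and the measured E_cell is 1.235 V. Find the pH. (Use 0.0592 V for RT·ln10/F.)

pH = 0.50

E°_cell = 1.18 V and n = 2.
log Q = n(E° − E)/0.0592 = 2×(1.18 − 1.235)/0.0592 = -1.858.
With Q = [Mn²⁺]·P(H₂) / [H⁺]^2, solving for [H⁺] gives log[H⁺] = -0.504, so pH = 0.50.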